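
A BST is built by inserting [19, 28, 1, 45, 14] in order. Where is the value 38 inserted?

Starting tree (level order): [19, 1, 28, None, 14, None, 45]
Insertion path: 19 -> 28 -> 45
Result: insert 38 as left child of 45
Final tree (level order): [19, 1, 28, None, 14, None, 45, None, None, 38]


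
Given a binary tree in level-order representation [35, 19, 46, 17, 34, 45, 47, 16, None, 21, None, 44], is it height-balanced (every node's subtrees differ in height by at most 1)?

Tree (level-order array): [35, 19, 46, 17, 34, 45, 47, 16, None, 21, None, 44]
Definition: a tree is height-balanced if, at every node, |h(left) - h(right)| <= 1 (empty subtree has height -1).
Bottom-up per-node check:
  node 16: h_left=-1, h_right=-1, diff=0 [OK], height=0
  node 17: h_left=0, h_right=-1, diff=1 [OK], height=1
  node 21: h_left=-1, h_right=-1, diff=0 [OK], height=0
  node 34: h_left=0, h_right=-1, diff=1 [OK], height=1
  node 19: h_left=1, h_right=1, diff=0 [OK], height=2
  node 44: h_left=-1, h_right=-1, diff=0 [OK], height=0
  node 45: h_left=0, h_right=-1, diff=1 [OK], height=1
  node 47: h_left=-1, h_right=-1, diff=0 [OK], height=0
  node 46: h_left=1, h_right=0, diff=1 [OK], height=2
  node 35: h_left=2, h_right=2, diff=0 [OK], height=3
All nodes satisfy the balance condition.
Result: Balanced


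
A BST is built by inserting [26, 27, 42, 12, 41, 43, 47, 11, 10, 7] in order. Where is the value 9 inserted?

Starting tree (level order): [26, 12, 27, 11, None, None, 42, 10, None, 41, 43, 7, None, None, None, None, 47]
Insertion path: 26 -> 12 -> 11 -> 10 -> 7
Result: insert 9 as right child of 7
Final tree (level order): [26, 12, 27, 11, None, None, 42, 10, None, 41, 43, 7, None, None, None, None, 47, None, 9]


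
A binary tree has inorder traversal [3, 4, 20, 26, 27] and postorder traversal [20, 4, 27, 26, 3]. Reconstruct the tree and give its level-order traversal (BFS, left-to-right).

Inorder:   [3, 4, 20, 26, 27]
Postorder: [20, 4, 27, 26, 3]
Algorithm: postorder visits root last, so walk postorder right-to-left;
each value is the root of the current inorder slice — split it at that
value, recurse on the right subtree first, then the left.
Recursive splits:
  root=3; inorder splits into left=[], right=[4, 20, 26, 27]
  root=26; inorder splits into left=[4, 20], right=[27]
  root=27; inorder splits into left=[], right=[]
  root=4; inorder splits into left=[], right=[20]
  root=20; inorder splits into left=[], right=[]
Reconstructed level-order: [3, 26, 4, 27, 20]


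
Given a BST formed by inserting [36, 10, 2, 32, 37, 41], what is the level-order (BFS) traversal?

Tree insertion order: [36, 10, 2, 32, 37, 41]
Tree (level-order array): [36, 10, 37, 2, 32, None, 41]
BFS from the root, enqueuing left then right child of each popped node:
  queue [36] -> pop 36, enqueue [10, 37], visited so far: [36]
  queue [10, 37] -> pop 10, enqueue [2, 32], visited so far: [36, 10]
  queue [37, 2, 32] -> pop 37, enqueue [41], visited so far: [36, 10, 37]
  queue [2, 32, 41] -> pop 2, enqueue [none], visited so far: [36, 10, 37, 2]
  queue [32, 41] -> pop 32, enqueue [none], visited so far: [36, 10, 37, 2, 32]
  queue [41] -> pop 41, enqueue [none], visited so far: [36, 10, 37, 2, 32, 41]
Result: [36, 10, 37, 2, 32, 41]


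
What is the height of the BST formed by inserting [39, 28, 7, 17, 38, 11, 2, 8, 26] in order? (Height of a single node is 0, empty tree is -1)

Insertion order: [39, 28, 7, 17, 38, 11, 2, 8, 26]
Tree (level-order array): [39, 28, None, 7, 38, 2, 17, None, None, None, None, 11, 26, 8]
Compute height bottom-up (empty subtree = -1):
  height(2) = 1 + max(-1, -1) = 0
  height(8) = 1 + max(-1, -1) = 0
  height(11) = 1 + max(0, -1) = 1
  height(26) = 1 + max(-1, -1) = 0
  height(17) = 1 + max(1, 0) = 2
  height(7) = 1 + max(0, 2) = 3
  height(38) = 1 + max(-1, -1) = 0
  height(28) = 1 + max(3, 0) = 4
  height(39) = 1 + max(4, -1) = 5
Height = 5


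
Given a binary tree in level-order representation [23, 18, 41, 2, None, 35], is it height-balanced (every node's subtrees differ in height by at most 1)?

Tree (level-order array): [23, 18, 41, 2, None, 35]
Definition: a tree is height-balanced if, at every node, |h(left) - h(right)| <= 1 (empty subtree has height -1).
Bottom-up per-node check:
  node 2: h_left=-1, h_right=-1, diff=0 [OK], height=0
  node 18: h_left=0, h_right=-1, diff=1 [OK], height=1
  node 35: h_left=-1, h_right=-1, diff=0 [OK], height=0
  node 41: h_left=0, h_right=-1, diff=1 [OK], height=1
  node 23: h_left=1, h_right=1, diff=0 [OK], height=2
All nodes satisfy the balance condition.
Result: Balanced


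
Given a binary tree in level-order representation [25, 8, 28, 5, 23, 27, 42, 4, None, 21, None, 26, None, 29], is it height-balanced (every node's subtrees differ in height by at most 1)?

Tree (level-order array): [25, 8, 28, 5, 23, 27, 42, 4, None, 21, None, 26, None, 29]
Definition: a tree is height-balanced if, at every node, |h(left) - h(right)| <= 1 (empty subtree has height -1).
Bottom-up per-node check:
  node 4: h_left=-1, h_right=-1, diff=0 [OK], height=0
  node 5: h_left=0, h_right=-1, diff=1 [OK], height=1
  node 21: h_left=-1, h_right=-1, diff=0 [OK], height=0
  node 23: h_left=0, h_right=-1, diff=1 [OK], height=1
  node 8: h_left=1, h_right=1, diff=0 [OK], height=2
  node 26: h_left=-1, h_right=-1, diff=0 [OK], height=0
  node 27: h_left=0, h_right=-1, diff=1 [OK], height=1
  node 29: h_left=-1, h_right=-1, diff=0 [OK], height=0
  node 42: h_left=0, h_right=-1, diff=1 [OK], height=1
  node 28: h_left=1, h_right=1, diff=0 [OK], height=2
  node 25: h_left=2, h_right=2, diff=0 [OK], height=3
All nodes satisfy the balance condition.
Result: Balanced


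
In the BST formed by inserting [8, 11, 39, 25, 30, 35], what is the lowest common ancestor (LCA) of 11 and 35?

Tree insertion order: [8, 11, 39, 25, 30, 35]
Tree (level-order array): [8, None, 11, None, 39, 25, None, None, 30, None, 35]
In a BST, the LCA of p=11, q=35 is the first node v on the
root-to-leaf path with p <= v <= q (go left if both < v, right if both > v).
Walk from root:
  at 8: both 11 and 35 > 8, go right
  at 11: 11 <= 11 <= 35, this is the LCA
LCA = 11


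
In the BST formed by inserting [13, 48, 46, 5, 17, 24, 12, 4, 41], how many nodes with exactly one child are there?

Tree built from: [13, 48, 46, 5, 17, 24, 12, 4, 41]
Tree (level-order array): [13, 5, 48, 4, 12, 46, None, None, None, None, None, 17, None, None, 24, None, 41]
Rule: These are nodes with exactly 1 non-null child.
Per-node child counts:
  node 13: 2 child(ren)
  node 5: 2 child(ren)
  node 4: 0 child(ren)
  node 12: 0 child(ren)
  node 48: 1 child(ren)
  node 46: 1 child(ren)
  node 17: 1 child(ren)
  node 24: 1 child(ren)
  node 41: 0 child(ren)
Matching nodes: [48, 46, 17, 24]
Count of nodes with exactly one child: 4


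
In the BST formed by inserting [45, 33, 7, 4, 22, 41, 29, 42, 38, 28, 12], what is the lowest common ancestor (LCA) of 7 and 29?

Tree insertion order: [45, 33, 7, 4, 22, 41, 29, 42, 38, 28, 12]
Tree (level-order array): [45, 33, None, 7, 41, 4, 22, 38, 42, None, None, 12, 29, None, None, None, None, None, None, 28]
In a BST, the LCA of p=7, q=29 is the first node v on the
root-to-leaf path with p <= v <= q (go left if both < v, right if both > v).
Walk from root:
  at 45: both 7 and 29 < 45, go left
  at 33: both 7 and 29 < 33, go left
  at 7: 7 <= 7 <= 29, this is the LCA
LCA = 7


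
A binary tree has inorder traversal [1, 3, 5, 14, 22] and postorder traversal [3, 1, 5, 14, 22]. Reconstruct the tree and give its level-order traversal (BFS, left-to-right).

Inorder:   [1, 3, 5, 14, 22]
Postorder: [3, 1, 5, 14, 22]
Algorithm: postorder visits root last, so walk postorder right-to-left;
each value is the root of the current inorder slice — split it at that
value, recurse on the right subtree first, then the left.
Recursive splits:
  root=22; inorder splits into left=[1, 3, 5, 14], right=[]
  root=14; inorder splits into left=[1, 3, 5], right=[]
  root=5; inorder splits into left=[1, 3], right=[]
  root=1; inorder splits into left=[], right=[3]
  root=3; inorder splits into left=[], right=[]
Reconstructed level-order: [22, 14, 5, 1, 3]


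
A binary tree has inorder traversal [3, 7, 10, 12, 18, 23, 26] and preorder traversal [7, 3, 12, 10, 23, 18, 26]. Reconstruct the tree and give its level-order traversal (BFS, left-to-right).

Inorder:  [3, 7, 10, 12, 18, 23, 26]
Preorder: [7, 3, 12, 10, 23, 18, 26]
Algorithm: preorder visits root first, so consume preorder in order;
for each root, split the current inorder slice at that value into
left-subtree inorder and right-subtree inorder, then recurse.
Recursive splits:
  root=7; inorder splits into left=[3], right=[10, 12, 18, 23, 26]
  root=3; inorder splits into left=[], right=[]
  root=12; inorder splits into left=[10], right=[18, 23, 26]
  root=10; inorder splits into left=[], right=[]
  root=23; inorder splits into left=[18], right=[26]
  root=18; inorder splits into left=[], right=[]
  root=26; inorder splits into left=[], right=[]
Reconstructed level-order: [7, 3, 12, 10, 23, 18, 26]


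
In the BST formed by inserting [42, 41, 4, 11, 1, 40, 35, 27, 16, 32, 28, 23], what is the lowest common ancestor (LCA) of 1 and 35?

Tree insertion order: [42, 41, 4, 11, 1, 40, 35, 27, 16, 32, 28, 23]
Tree (level-order array): [42, 41, None, 4, None, 1, 11, None, None, None, 40, 35, None, 27, None, 16, 32, None, 23, 28]
In a BST, the LCA of p=1, q=35 is the first node v on the
root-to-leaf path with p <= v <= q (go left if both < v, right if both > v).
Walk from root:
  at 42: both 1 and 35 < 42, go left
  at 41: both 1 and 35 < 41, go left
  at 4: 1 <= 4 <= 35, this is the LCA
LCA = 4


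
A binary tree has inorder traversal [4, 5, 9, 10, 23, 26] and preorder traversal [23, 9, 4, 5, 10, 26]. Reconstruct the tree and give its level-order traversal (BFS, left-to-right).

Inorder:  [4, 5, 9, 10, 23, 26]
Preorder: [23, 9, 4, 5, 10, 26]
Algorithm: preorder visits root first, so consume preorder in order;
for each root, split the current inorder slice at that value into
left-subtree inorder and right-subtree inorder, then recurse.
Recursive splits:
  root=23; inorder splits into left=[4, 5, 9, 10], right=[26]
  root=9; inorder splits into left=[4, 5], right=[10]
  root=4; inorder splits into left=[], right=[5]
  root=5; inorder splits into left=[], right=[]
  root=10; inorder splits into left=[], right=[]
  root=26; inorder splits into left=[], right=[]
Reconstructed level-order: [23, 9, 26, 4, 10, 5]


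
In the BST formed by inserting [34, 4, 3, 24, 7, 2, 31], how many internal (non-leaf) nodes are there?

Tree built from: [34, 4, 3, 24, 7, 2, 31]
Tree (level-order array): [34, 4, None, 3, 24, 2, None, 7, 31]
Rule: An internal node has at least one child.
Per-node child counts:
  node 34: 1 child(ren)
  node 4: 2 child(ren)
  node 3: 1 child(ren)
  node 2: 0 child(ren)
  node 24: 2 child(ren)
  node 7: 0 child(ren)
  node 31: 0 child(ren)
Matching nodes: [34, 4, 3, 24]
Count of internal (non-leaf) nodes: 4


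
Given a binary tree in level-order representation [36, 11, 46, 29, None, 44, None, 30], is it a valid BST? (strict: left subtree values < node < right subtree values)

Level-order array: [36, 11, 46, 29, None, 44, None, 30]
Validate using subtree bounds (lo, hi): at each node, require lo < value < hi,
then recurse left with hi=value and right with lo=value.
Preorder trace (stopping at first violation):
  at node 36 with bounds (-inf, +inf): OK
  at node 11 with bounds (-inf, 36): OK
  at node 29 with bounds (-inf, 11): VIOLATION
Node 29 violates its bound: not (-inf < 29 < 11).
Result: Not a valid BST


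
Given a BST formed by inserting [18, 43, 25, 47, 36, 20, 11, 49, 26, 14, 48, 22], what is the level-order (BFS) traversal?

Tree insertion order: [18, 43, 25, 47, 36, 20, 11, 49, 26, 14, 48, 22]
Tree (level-order array): [18, 11, 43, None, 14, 25, 47, None, None, 20, 36, None, 49, None, 22, 26, None, 48]
BFS from the root, enqueuing left then right child of each popped node:
  queue [18] -> pop 18, enqueue [11, 43], visited so far: [18]
  queue [11, 43] -> pop 11, enqueue [14], visited so far: [18, 11]
  queue [43, 14] -> pop 43, enqueue [25, 47], visited so far: [18, 11, 43]
  queue [14, 25, 47] -> pop 14, enqueue [none], visited so far: [18, 11, 43, 14]
  queue [25, 47] -> pop 25, enqueue [20, 36], visited so far: [18, 11, 43, 14, 25]
  queue [47, 20, 36] -> pop 47, enqueue [49], visited so far: [18, 11, 43, 14, 25, 47]
  queue [20, 36, 49] -> pop 20, enqueue [22], visited so far: [18, 11, 43, 14, 25, 47, 20]
  queue [36, 49, 22] -> pop 36, enqueue [26], visited so far: [18, 11, 43, 14, 25, 47, 20, 36]
  queue [49, 22, 26] -> pop 49, enqueue [48], visited so far: [18, 11, 43, 14, 25, 47, 20, 36, 49]
  queue [22, 26, 48] -> pop 22, enqueue [none], visited so far: [18, 11, 43, 14, 25, 47, 20, 36, 49, 22]
  queue [26, 48] -> pop 26, enqueue [none], visited so far: [18, 11, 43, 14, 25, 47, 20, 36, 49, 22, 26]
  queue [48] -> pop 48, enqueue [none], visited so far: [18, 11, 43, 14, 25, 47, 20, 36, 49, 22, 26, 48]
Result: [18, 11, 43, 14, 25, 47, 20, 36, 49, 22, 26, 48]


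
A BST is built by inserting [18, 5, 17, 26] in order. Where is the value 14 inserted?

Starting tree (level order): [18, 5, 26, None, 17]
Insertion path: 18 -> 5 -> 17
Result: insert 14 as left child of 17
Final tree (level order): [18, 5, 26, None, 17, None, None, 14]


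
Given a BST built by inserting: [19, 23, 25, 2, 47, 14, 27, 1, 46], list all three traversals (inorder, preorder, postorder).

Tree insertion order: [19, 23, 25, 2, 47, 14, 27, 1, 46]
Tree (level-order array): [19, 2, 23, 1, 14, None, 25, None, None, None, None, None, 47, 27, None, None, 46]
Inorder (L, root, R): [1, 2, 14, 19, 23, 25, 27, 46, 47]
Preorder (root, L, R): [19, 2, 1, 14, 23, 25, 47, 27, 46]
Postorder (L, R, root): [1, 14, 2, 46, 27, 47, 25, 23, 19]


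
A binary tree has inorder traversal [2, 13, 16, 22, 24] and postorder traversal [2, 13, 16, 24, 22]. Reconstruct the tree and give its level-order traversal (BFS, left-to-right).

Inorder:   [2, 13, 16, 22, 24]
Postorder: [2, 13, 16, 24, 22]
Algorithm: postorder visits root last, so walk postorder right-to-left;
each value is the root of the current inorder slice — split it at that
value, recurse on the right subtree first, then the left.
Recursive splits:
  root=22; inorder splits into left=[2, 13, 16], right=[24]
  root=24; inorder splits into left=[], right=[]
  root=16; inorder splits into left=[2, 13], right=[]
  root=13; inorder splits into left=[2], right=[]
  root=2; inorder splits into left=[], right=[]
Reconstructed level-order: [22, 16, 24, 13, 2]


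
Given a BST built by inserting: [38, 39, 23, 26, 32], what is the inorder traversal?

Tree insertion order: [38, 39, 23, 26, 32]
Tree (level-order array): [38, 23, 39, None, 26, None, None, None, 32]
Inorder traversal: [23, 26, 32, 38, 39]


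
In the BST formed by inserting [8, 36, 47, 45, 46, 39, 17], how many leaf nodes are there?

Tree built from: [8, 36, 47, 45, 46, 39, 17]
Tree (level-order array): [8, None, 36, 17, 47, None, None, 45, None, 39, 46]
Rule: A leaf has 0 children.
Per-node child counts:
  node 8: 1 child(ren)
  node 36: 2 child(ren)
  node 17: 0 child(ren)
  node 47: 1 child(ren)
  node 45: 2 child(ren)
  node 39: 0 child(ren)
  node 46: 0 child(ren)
Matching nodes: [17, 39, 46]
Count of leaf nodes: 3


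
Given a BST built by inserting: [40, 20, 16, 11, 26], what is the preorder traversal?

Tree insertion order: [40, 20, 16, 11, 26]
Tree (level-order array): [40, 20, None, 16, 26, 11]
Preorder traversal: [40, 20, 16, 11, 26]


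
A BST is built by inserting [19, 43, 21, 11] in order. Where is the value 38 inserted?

Starting tree (level order): [19, 11, 43, None, None, 21]
Insertion path: 19 -> 43 -> 21
Result: insert 38 as right child of 21
Final tree (level order): [19, 11, 43, None, None, 21, None, None, 38]


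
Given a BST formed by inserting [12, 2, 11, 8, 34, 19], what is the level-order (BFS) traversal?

Tree insertion order: [12, 2, 11, 8, 34, 19]
Tree (level-order array): [12, 2, 34, None, 11, 19, None, 8]
BFS from the root, enqueuing left then right child of each popped node:
  queue [12] -> pop 12, enqueue [2, 34], visited so far: [12]
  queue [2, 34] -> pop 2, enqueue [11], visited so far: [12, 2]
  queue [34, 11] -> pop 34, enqueue [19], visited so far: [12, 2, 34]
  queue [11, 19] -> pop 11, enqueue [8], visited so far: [12, 2, 34, 11]
  queue [19, 8] -> pop 19, enqueue [none], visited so far: [12, 2, 34, 11, 19]
  queue [8] -> pop 8, enqueue [none], visited so far: [12, 2, 34, 11, 19, 8]
Result: [12, 2, 34, 11, 19, 8]


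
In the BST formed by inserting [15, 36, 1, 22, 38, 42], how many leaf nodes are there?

Tree built from: [15, 36, 1, 22, 38, 42]
Tree (level-order array): [15, 1, 36, None, None, 22, 38, None, None, None, 42]
Rule: A leaf has 0 children.
Per-node child counts:
  node 15: 2 child(ren)
  node 1: 0 child(ren)
  node 36: 2 child(ren)
  node 22: 0 child(ren)
  node 38: 1 child(ren)
  node 42: 0 child(ren)
Matching nodes: [1, 22, 42]
Count of leaf nodes: 3


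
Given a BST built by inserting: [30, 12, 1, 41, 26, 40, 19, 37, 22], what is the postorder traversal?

Tree insertion order: [30, 12, 1, 41, 26, 40, 19, 37, 22]
Tree (level-order array): [30, 12, 41, 1, 26, 40, None, None, None, 19, None, 37, None, None, 22]
Postorder traversal: [1, 22, 19, 26, 12, 37, 40, 41, 30]


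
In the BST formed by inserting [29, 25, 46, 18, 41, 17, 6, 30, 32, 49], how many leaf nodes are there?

Tree built from: [29, 25, 46, 18, 41, 17, 6, 30, 32, 49]
Tree (level-order array): [29, 25, 46, 18, None, 41, 49, 17, None, 30, None, None, None, 6, None, None, 32]
Rule: A leaf has 0 children.
Per-node child counts:
  node 29: 2 child(ren)
  node 25: 1 child(ren)
  node 18: 1 child(ren)
  node 17: 1 child(ren)
  node 6: 0 child(ren)
  node 46: 2 child(ren)
  node 41: 1 child(ren)
  node 30: 1 child(ren)
  node 32: 0 child(ren)
  node 49: 0 child(ren)
Matching nodes: [6, 32, 49]
Count of leaf nodes: 3


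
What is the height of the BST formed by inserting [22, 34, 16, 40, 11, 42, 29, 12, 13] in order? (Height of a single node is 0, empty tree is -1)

Insertion order: [22, 34, 16, 40, 11, 42, 29, 12, 13]
Tree (level-order array): [22, 16, 34, 11, None, 29, 40, None, 12, None, None, None, 42, None, 13]
Compute height bottom-up (empty subtree = -1):
  height(13) = 1 + max(-1, -1) = 0
  height(12) = 1 + max(-1, 0) = 1
  height(11) = 1 + max(-1, 1) = 2
  height(16) = 1 + max(2, -1) = 3
  height(29) = 1 + max(-1, -1) = 0
  height(42) = 1 + max(-1, -1) = 0
  height(40) = 1 + max(-1, 0) = 1
  height(34) = 1 + max(0, 1) = 2
  height(22) = 1 + max(3, 2) = 4
Height = 4


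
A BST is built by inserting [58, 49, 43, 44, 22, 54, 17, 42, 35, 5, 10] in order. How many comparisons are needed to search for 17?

Search path for 17: 58 -> 49 -> 43 -> 22 -> 17
Found: True
Comparisons: 5


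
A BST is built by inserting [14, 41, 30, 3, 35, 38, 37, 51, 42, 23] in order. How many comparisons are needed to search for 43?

Search path for 43: 14 -> 41 -> 51 -> 42
Found: False
Comparisons: 4


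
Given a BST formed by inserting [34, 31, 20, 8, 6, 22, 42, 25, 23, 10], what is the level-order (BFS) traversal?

Tree insertion order: [34, 31, 20, 8, 6, 22, 42, 25, 23, 10]
Tree (level-order array): [34, 31, 42, 20, None, None, None, 8, 22, 6, 10, None, 25, None, None, None, None, 23]
BFS from the root, enqueuing left then right child of each popped node:
  queue [34] -> pop 34, enqueue [31, 42], visited so far: [34]
  queue [31, 42] -> pop 31, enqueue [20], visited so far: [34, 31]
  queue [42, 20] -> pop 42, enqueue [none], visited so far: [34, 31, 42]
  queue [20] -> pop 20, enqueue [8, 22], visited so far: [34, 31, 42, 20]
  queue [8, 22] -> pop 8, enqueue [6, 10], visited so far: [34, 31, 42, 20, 8]
  queue [22, 6, 10] -> pop 22, enqueue [25], visited so far: [34, 31, 42, 20, 8, 22]
  queue [6, 10, 25] -> pop 6, enqueue [none], visited so far: [34, 31, 42, 20, 8, 22, 6]
  queue [10, 25] -> pop 10, enqueue [none], visited so far: [34, 31, 42, 20, 8, 22, 6, 10]
  queue [25] -> pop 25, enqueue [23], visited so far: [34, 31, 42, 20, 8, 22, 6, 10, 25]
  queue [23] -> pop 23, enqueue [none], visited so far: [34, 31, 42, 20, 8, 22, 6, 10, 25, 23]
Result: [34, 31, 42, 20, 8, 22, 6, 10, 25, 23]


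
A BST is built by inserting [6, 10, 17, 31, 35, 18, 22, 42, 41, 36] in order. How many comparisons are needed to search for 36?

Search path for 36: 6 -> 10 -> 17 -> 31 -> 35 -> 42 -> 41 -> 36
Found: True
Comparisons: 8


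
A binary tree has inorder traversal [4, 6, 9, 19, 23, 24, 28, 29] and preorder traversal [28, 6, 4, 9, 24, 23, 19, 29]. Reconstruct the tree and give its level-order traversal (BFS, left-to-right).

Inorder:  [4, 6, 9, 19, 23, 24, 28, 29]
Preorder: [28, 6, 4, 9, 24, 23, 19, 29]
Algorithm: preorder visits root first, so consume preorder in order;
for each root, split the current inorder slice at that value into
left-subtree inorder and right-subtree inorder, then recurse.
Recursive splits:
  root=28; inorder splits into left=[4, 6, 9, 19, 23, 24], right=[29]
  root=6; inorder splits into left=[4], right=[9, 19, 23, 24]
  root=4; inorder splits into left=[], right=[]
  root=9; inorder splits into left=[], right=[19, 23, 24]
  root=24; inorder splits into left=[19, 23], right=[]
  root=23; inorder splits into left=[19], right=[]
  root=19; inorder splits into left=[], right=[]
  root=29; inorder splits into left=[], right=[]
Reconstructed level-order: [28, 6, 29, 4, 9, 24, 23, 19]


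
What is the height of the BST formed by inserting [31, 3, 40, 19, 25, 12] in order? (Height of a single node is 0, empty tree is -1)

Insertion order: [31, 3, 40, 19, 25, 12]
Tree (level-order array): [31, 3, 40, None, 19, None, None, 12, 25]
Compute height bottom-up (empty subtree = -1):
  height(12) = 1 + max(-1, -1) = 0
  height(25) = 1 + max(-1, -1) = 0
  height(19) = 1 + max(0, 0) = 1
  height(3) = 1 + max(-1, 1) = 2
  height(40) = 1 + max(-1, -1) = 0
  height(31) = 1 + max(2, 0) = 3
Height = 3


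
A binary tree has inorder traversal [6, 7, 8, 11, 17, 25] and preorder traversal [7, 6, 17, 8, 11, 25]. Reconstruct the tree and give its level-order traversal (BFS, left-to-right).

Inorder:  [6, 7, 8, 11, 17, 25]
Preorder: [7, 6, 17, 8, 11, 25]
Algorithm: preorder visits root first, so consume preorder in order;
for each root, split the current inorder slice at that value into
left-subtree inorder and right-subtree inorder, then recurse.
Recursive splits:
  root=7; inorder splits into left=[6], right=[8, 11, 17, 25]
  root=6; inorder splits into left=[], right=[]
  root=17; inorder splits into left=[8, 11], right=[25]
  root=8; inorder splits into left=[], right=[11]
  root=11; inorder splits into left=[], right=[]
  root=25; inorder splits into left=[], right=[]
Reconstructed level-order: [7, 6, 17, 8, 25, 11]


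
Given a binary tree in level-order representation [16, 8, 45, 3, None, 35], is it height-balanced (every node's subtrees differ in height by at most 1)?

Tree (level-order array): [16, 8, 45, 3, None, 35]
Definition: a tree is height-balanced if, at every node, |h(left) - h(right)| <= 1 (empty subtree has height -1).
Bottom-up per-node check:
  node 3: h_left=-1, h_right=-1, diff=0 [OK], height=0
  node 8: h_left=0, h_right=-1, diff=1 [OK], height=1
  node 35: h_left=-1, h_right=-1, diff=0 [OK], height=0
  node 45: h_left=0, h_right=-1, diff=1 [OK], height=1
  node 16: h_left=1, h_right=1, diff=0 [OK], height=2
All nodes satisfy the balance condition.
Result: Balanced


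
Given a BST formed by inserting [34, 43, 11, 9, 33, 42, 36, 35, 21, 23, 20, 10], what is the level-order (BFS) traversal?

Tree insertion order: [34, 43, 11, 9, 33, 42, 36, 35, 21, 23, 20, 10]
Tree (level-order array): [34, 11, 43, 9, 33, 42, None, None, 10, 21, None, 36, None, None, None, 20, 23, 35]
BFS from the root, enqueuing left then right child of each popped node:
  queue [34] -> pop 34, enqueue [11, 43], visited so far: [34]
  queue [11, 43] -> pop 11, enqueue [9, 33], visited so far: [34, 11]
  queue [43, 9, 33] -> pop 43, enqueue [42], visited so far: [34, 11, 43]
  queue [9, 33, 42] -> pop 9, enqueue [10], visited so far: [34, 11, 43, 9]
  queue [33, 42, 10] -> pop 33, enqueue [21], visited so far: [34, 11, 43, 9, 33]
  queue [42, 10, 21] -> pop 42, enqueue [36], visited so far: [34, 11, 43, 9, 33, 42]
  queue [10, 21, 36] -> pop 10, enqueue [none], visited so far: [34, 11, 43, 9, 33, 42, 10]
  queue [21, 36] -> pop 21, enqueue [20, 23], visited so far: [34, 11, 43, 9, 33, 42, 10, 21]
  queue [36, 20, 23] -> pop 36, enqueue [35], visited so far: [34, 11, 43, 9, 33, 42, 10, 21, 36]
  queue [20, 23, 35] -> pop 20, enqueue [none], visited so far: [34, 11, 43, 9, 33, 42, 10, 21, 36, 20]
  queue [23, 35] -> pop 23, enqueue [none], visited so far: [34, 11, 43, 9, 33, 42, 10, 21, 36, 20, 23]
  queue [35] -> pop 35, enqueue [none], visited so far: [34, 11, 43, 9, 33, 42, 10, 21, 36, 20, 23, 35]
Result: [34, 11, 43, 9, 33, 42, 10, 21, 36, 20, 23, 35]


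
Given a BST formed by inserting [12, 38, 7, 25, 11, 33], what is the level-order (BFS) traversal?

Tree insertion order: [12, 38, 7, 25, 11, 33]
Tree (level-order array): [12, 7, 38, None, 11, 25, None, None, None, None, 33]
BFS from the root, enqueuing left then right child of each popped node:
  queue [12] -> pop 12, enqueue [7, 38], visited so far: [12]
  queue [7, 38] -> pop 7, enqueue [11], visited so far: [12, 7]
  queue [38, 11] -> pop 38, enqueue [25], visited so far: [12, 7, 38]
  queue [11, 25] -> pop 11, enqueue [none], visited so far: [12, 7, 38, 11]
  queue [25] -> pop 25, enqueue [33], visited so far: [12, 7, 38, 11, 25]
  queue [33] -> pop 33, enqueue [none], visited so far: [12, 7, 38, 11, 25, 33]
Result: [12, 7, 38, 11, 25, 33]


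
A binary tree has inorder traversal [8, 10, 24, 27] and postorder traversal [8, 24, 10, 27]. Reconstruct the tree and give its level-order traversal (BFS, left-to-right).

Inorder:   [8, 10, 24, 27]
Postorder: [8, 24, 10, 27]
Algorithm: postorder visits root last, so walk postorder right-to-left;
each value is the root of the current inorder slice — split it at that
value, recurse on the right subtree first, then the left.
Recursive splits:
  root=27; inorder splits into left=[8, 10, 24], right=[]
  root=10; inorder splits into left=[8], right=[24]
  root=24; inorder splits into left=[], right=[]
  root=8; inorder splits into left=[], right=[]
Reconstructed level-order: [27, 10, 8, 24]


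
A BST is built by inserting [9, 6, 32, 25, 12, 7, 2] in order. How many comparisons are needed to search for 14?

Search path for 14: 9 -> 32 -> 25 -> 12
Found: False
Comparisons: 4


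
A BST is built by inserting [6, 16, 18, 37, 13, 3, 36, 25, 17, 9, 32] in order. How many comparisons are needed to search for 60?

Search path for 60: 6 -> 16 -> 18 -> 37
Found: False
Comparisons: 4


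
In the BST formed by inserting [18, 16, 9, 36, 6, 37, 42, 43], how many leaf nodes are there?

Tree built from: [18, 16, 9, 36, 6, 37, 42, 43]
Tree (level-order array): [18, 16, 36, 9, None, None, 37, 6, None, None, 42, None, None, None, 43]
Rule: A leaf has 0 children.
Per-node child counts:
  node 18: 2 child(ren)
  node 16: 1 child(ren)
  node 9: 1 child(ren)
  node 6: 0 child(ren)
  node 36: 1 child(ren)
  node 37: 1 child(ren)
  node 42: 1 child(ren)
  node 43: 0 child(ren)
Matching nodes: [6, 43]
Count of leaf nodes: 2


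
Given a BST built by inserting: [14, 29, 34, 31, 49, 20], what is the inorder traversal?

Tree insertion order: [14, 29, 34, 31, 49, 20]
Tree (level-order array): [14, None, 29, 20, 34, None, None, 31, 49]
Inorder traversal: [14, 20, 29, 31, 34, 49]


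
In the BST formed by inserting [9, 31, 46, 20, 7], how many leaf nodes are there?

Tree built from: [9, 31, 46, 20, 7]
Tree (level-order array): [9, 7, 31, None, None, 20, 46]
Rule: A leaf has 0 children.
Per-node child counts:
  node 9: 2 child(ren)
  node 7: 0 child(ren)
  node 31: 2 child(ren)
  node 20: 0 child(ren)
  node 46: 0 child(ren)
Matching nodes: [7, 20, 46]
Count of leaf nodes: 3


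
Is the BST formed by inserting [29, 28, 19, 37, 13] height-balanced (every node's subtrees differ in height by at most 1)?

Tree (level-order array): [29, 28, 37, 19, None, None, None, 13]
Definition: a tree is height-balanced if, at every node, |h(left) - h(right)| <= 1 (empty subtree has height -1).
Bottom-up per-node check:
  node 13: h_left=-1, h_right=-1, diff=0 [OK], height=0
  node 19: h_left=0, h_right=-1, diff=1 [OK], height=1
  node 28: h_left=1, h_right=-1, diff=2 [FAIL (|1--1|=2 > 1)], height=2
  node 37: h_left=-1, h_right=-1, diff=0 [OK], height=0
  node 29: h_left=2, h_right=0, diff=2 [FAIL (|2-0|=2 > 1)], height=3
Node 28 violates the condition: |1 - -1| = 2 > 1.
Result: Not balanced


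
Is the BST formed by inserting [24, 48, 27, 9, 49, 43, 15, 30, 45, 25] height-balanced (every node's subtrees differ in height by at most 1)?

Tree (level-order array): [24, 9, 48, None, 15, 27, 49, None, None, 25, 43, None, None, None, None, 30, 45]
Definition: a tree is height-balanced if, at every node, |h(left) - h(right)| <= 1 (empty subtree has height -1).
Bottom-up per-node check:
  node 15: h_left=-1, h_right=-1, diff=0 [OK], height=0
  node 9: h_left=-1, h_right=0, diff=1 [OK], height=1
  node 25: h_left=-1, h_right=-1, diff=0 [OK], height=0
  node 30: h_left=-1, h_right=-1, diff=0 [OK], height=0
  node 45: h_left=-1, h_right=-1, diff=0 [OK], height=0
  node 43: h_left=0, h_right=0, diff=0 [OK], height=1
  node 27: h_left=0, h_right=1, diff=1 [OK], height=2
  node 49: h_left=-1, h_right=-1, diff=0 [OK], height=0
  node 48: h_left=2, h_right=0, diff=2 [FAIL (|2-0|=2 > 1)], height=3
  node 24: h_left=1, h_right=3, diff=2 [FAIL (|1-3|=2 > 1)], height=4
Node 48 violates the condition: |2 - 0| = 2 > 1.
Result: Not balanced


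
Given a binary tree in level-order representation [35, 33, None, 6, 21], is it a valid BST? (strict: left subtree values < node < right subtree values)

Level-order array: [35, 33, None, 6, 21]
Validate using subtree bounds (lo, hi): at each node, require lo < value < hi,
then recurse left with hi=value and right with lo=value.
Preorder trace (stopping at first violation):
  at node 35 with bounds (-inf, +inf): OK
  at node 33 with bounds (-inf, 35): OK
  at node 6 with bounds (-inf, 33): OK
  at node 21 with bounds (33, 35): VIOLATION
Node 21 violates its bound: not (33 < 21 < 35).
Result: Not a valid BST


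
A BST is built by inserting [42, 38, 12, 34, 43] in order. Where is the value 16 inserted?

Starting tree (level order): [42, 38, 43, 12, None, None, None, None, 34]
Insertion path: 42 -> 38 -> 12 -> 34
Result: insert 16 as left child of 34
Final tree (level order): [42, 38, 43, 12, None, None, None, None, 34, 16]


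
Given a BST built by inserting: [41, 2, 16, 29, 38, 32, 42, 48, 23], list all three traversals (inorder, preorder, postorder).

Tree insertion order: [41, 2, 16, 29, 38, 32, 42, 48, 23]
Tree (level-order array): [41, 2, 42, None, 16, None, 48, None, 29, None, None, 23, 38, None, None, 32]
Inorder (L, root, R): [2, 16, 23, 29, 32, 38, 41, 42, 48]
Preorder (root, L, R): [41, 2, 16, 29, 23, 38, 32, 42, 48]
Postorder (L, R, root): [23, 32, 38, 29, 16, 2, 48, 42, 41]


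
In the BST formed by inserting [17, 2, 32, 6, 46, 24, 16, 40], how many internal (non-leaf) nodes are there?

Tree built from: [17, 2, 32, 6, 46, 24, 16, 40]
Tree (level-order array): [17, 2, 32, None, 6, 24, 46, None, 16, None, None, 40]
Rule: An internal node has at least one child.
Per-node child counts:
  node 17: 2 child(ren)
  node 2: 1 child(ren)
  node 6: 1 child(ren)
  node 16: 0 child(ren)
  node 32: 2 child(ren)
  node 24: 0 child(ren)
  node 46: 1 child(ren)
  node 40: 0 child(ren)
Matching nodes: [17, 2, 6, 32, 46]
Count of internal (non-leaf) nodes: 5


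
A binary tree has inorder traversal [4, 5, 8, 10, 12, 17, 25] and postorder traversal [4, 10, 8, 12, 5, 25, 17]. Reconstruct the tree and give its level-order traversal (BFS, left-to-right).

Inorder:   [4, 5, 8, 10, 12, 17, 25]
Postorder: [4, 10, 8, 12, 5, 25, 17]
Algorithm: postorder visits root last, so walk postorder right-to-left;
each value is the root of the current inorder slice — split it at that
value, recurse on the right subtree first, then the left.
Recursive splits:
  root=17; inorder splits into left=[4, 5, 8, 10, 12], right=[25]
  root=25; inorder splits into left=[], right=[]
  root=5; inorder splits into left=[4], right=[8, 10, 12]
  root=12; inorder splits into left=[8, 10], right=[]
  root=8; inorder splits into left=[], right=[10]
  root=10; inorder splits into left=[], right=[]
  root=4; inorder splits into left=[], right=[]
Reconstructed level-order: [17, 5, 25, 4, 12, 8, 10]


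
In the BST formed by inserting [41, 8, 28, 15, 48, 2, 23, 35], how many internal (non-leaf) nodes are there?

Tree built from: [41, 8, 28, 15, 48, 2, 23, 35]
Tree (level-order array): [41, 8, 48, 2, 28, None, None, None, None, 15, 35, None, 23]
Rule: An internal node has at least one child.
Per-node child counts:
  node 41: 2 child(ren)
  node 8: 2 child(ren)
  node 2: 0 child(ren)
  node 28: 2 child(ren)
  node 15: 1 child(ren)
  node 23: 0 child(ren)
  node 35: 0 child(ren)
  node 48: 0 child(ren)
Matching nodes: [41, 8, 28, 15]
Count of internal (non-leaf) nodes: 4


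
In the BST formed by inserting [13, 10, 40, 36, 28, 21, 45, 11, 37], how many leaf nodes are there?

Tree built from: [13, 10, 40, 36, 28, 21, 45, 11, 37]
Tree (level-order array): [13, 10, 40, None, 11, 36, 45, None, None, 28, 37, None, None, 21]
Rule: A leaf has 0 children.
Per-node child counts:
  node 13: 2 child(ren)
  node 10: 1 child(ren)
  node 11: 0 child(ren)
  node 40: 2 child(ren)
  node 36: 2 child(ren)
  node 28: 1 child(ren)
  node 21: 0 child(ren)
  node 37: 0 child(ren)
  node 45: 0 child(ren)
Matching nodes: [11, 21, 37, 45]
Count of leaf nodes: 4


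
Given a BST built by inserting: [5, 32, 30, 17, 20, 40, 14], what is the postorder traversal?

Tree insertion order: [5, 32, 30, 17, 20, 40, 14]
Tree (level-order array): [5, None, 32, 30, 40, 17, None, None, None, 14, 20]
Postorder traversal: [14, 20, 17, 30, 40, 32, 5]


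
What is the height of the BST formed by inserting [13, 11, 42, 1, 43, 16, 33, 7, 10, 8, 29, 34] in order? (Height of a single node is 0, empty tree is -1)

Insertion order: [13, 11, 42, 1, 43, 16, 33, 7, 10, 8, 29, 34]
Tree (level-order array): [13, 11, 42, 1, None, 16, 43, None, 7, None, 33, None, None, None, 10, 29, 34, 8]
Compute height bottom-up (empty subtree = -1):
  height(8) = 1 + max(-1, -1) = 0
  height(10) = 1 + max(0, -1) = 1
  height(7) = 1 + max(-1, 1) = 2
  height(1) = 1 + max(-1, 2) = 3
  height(11) = 1 + max(3, -1) = 4
  height(29) = 1 + max(-1, -1) = 0
  height(34) = 1 + max(-1, -1) = 0
  height(33) = 1 + max(0, 0) = 1
  height(16) = 1 + max(-1, 1) = 2
  height(43) = 1 + max(-1, -1) = 0
  height(42) = 1 + max(2, 0) = 3
  height(13) = 1 + max(4, 3) = 5
Height = 5


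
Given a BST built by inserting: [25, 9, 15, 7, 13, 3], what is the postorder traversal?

Tree insertion order: [25, 9, 15, 7, 13, 3]
Tree (level-order array): [25, 9, None, 7, 15, 3, None, 13]
Postorder traversal: [3, 7, 13, 15, 9, 25]


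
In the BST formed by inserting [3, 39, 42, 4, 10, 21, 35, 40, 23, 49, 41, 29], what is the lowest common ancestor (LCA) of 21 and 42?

Tree insertion order: [3, 39, 42, 4, 10, 21, 35, 40, 23, 49, 41, 29]
Tree (level-order array): [3, None, 39, 4, 42, None, 10, 40, 49, None, 21, None, 41, None, None, None, 35, None, None, 23, None, None, 29]
In a BST, the LCA of p=21, q=42 is the first node v on the
root-to-leaf path with p <= v <= q (go left if both < v, right if both > v).
Walk from root:
  at 3: both 21 and 42 > 3, go right
  at 39: 21 <= 39 <= 42, this is the LCA
LCA = 39


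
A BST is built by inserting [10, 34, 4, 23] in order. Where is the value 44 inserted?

Starting tree (level order): [10, 4, 34, None, None, 23]
Insertion path: 10 -> 34
Result: insert 44 as right child of 34
Final tree (level order): [10, 4, 34, None, None, 23, 44]


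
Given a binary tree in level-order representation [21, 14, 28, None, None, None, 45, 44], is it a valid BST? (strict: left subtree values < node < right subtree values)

Level-order array: [21, 14, 28, None, None, None, 45, 44]
Validate using subtree bounds (lo, hi): at each node, require lo < value < hi,
then recurse left with hi=value and right with lo=value.
Preorder trace (stopping at first violation):
  at node 21 with bounds (-inf, +inf): OK
  at node 14 with bounds (-inf, 21): OK
  at node 28 with bounds (21, +inf): OK
  at node 45 with bounds (28, +inf): OK
  at node 44 with bounds (28, 45): OK
No violation found at any node.
Result: Valid BST


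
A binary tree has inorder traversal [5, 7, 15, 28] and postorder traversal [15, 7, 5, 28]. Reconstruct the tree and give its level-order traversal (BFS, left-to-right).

Inorder:   [5, 7, 15, 28]
Postorder: [15, 7, 5, 28]
Algorithm: postorder visits root last, so walk postorder right-to-left;
each value is the root of the current inorder slice — split it at that
value, recurse on the right subtree first, then the left.
Recursive splits:
  root=28; inorder splits into left=[5, 7, 15], right=[]
  root=5; inorder splits into left=[], right=[7, 15]
  root=7; inorder splits into left=[], right=[15]
  root=15; inorder splits into left=[], right=[]
Reconstructed level-order: [28, 5, 7, 15]


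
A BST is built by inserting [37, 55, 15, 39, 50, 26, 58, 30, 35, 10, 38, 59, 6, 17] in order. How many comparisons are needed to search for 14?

Search path for 14: 37 -> 15 -> 10
Found: False
Comparisons: 3


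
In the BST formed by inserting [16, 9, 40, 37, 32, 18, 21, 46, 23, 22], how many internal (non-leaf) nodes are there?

Tree built from: [16, 9, 40, 37, 32, 18, 21, 46, 23, 22]
Tree (level-order array): [16, 9, 40, None, None, 37, 46, 32, None, None, None, 18, None, None, 21, None, 23, 22]
Rule: An internal node has at least one child.
Per-node child counts:
  node 16: 2 child(ren)
  node 9: 0 child(ren)
  node 40: 2 child(ren)
  node 37: 1 child(ren)
  node 32: 1 child(ren)
  node 18: 1 child(ren)
  node 21: 1 child(ren)
  node 23: 1 child(ren)
  node 22: 0 child(ren)
  node 46: 0 child(ren)
Matching nodes: [16, 40, 37, 32, 18, 21, 23]
Count of internal (non-leaf) nodes: 7


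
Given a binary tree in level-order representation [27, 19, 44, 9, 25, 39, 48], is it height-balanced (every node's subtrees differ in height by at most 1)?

Tree (level-order array): [27, 19, 44, 9, 25, 39, 48]
Definition: a tree is height-balanced if, at every node, |h(left) - h(right)| <= 1 (empty subtree has height -1).
Bottom-up per-node check:
  node 9: h_left=-1, h_right=-1, diff=0 [OK], height=0
  node 25: h_left=-1, h_right=-1, diff=0 [OK], height=0
  node 19: h_left=0, h_right=0, diff=0 [OK], height=1
  node 39: h_left=-1, h_right=-1, diff=0 [OK], height=0
  node 48: h_left=-1, h_right=-1, diff=0 [OK], height=0
  node 44: h_left=0, h_right=0, diff=0 [OK], height=1
  node 27: h_left=1, h_right=1, diff=0 [OK], height=2
All nodes satisfy the balance condition.
Result: Balanced


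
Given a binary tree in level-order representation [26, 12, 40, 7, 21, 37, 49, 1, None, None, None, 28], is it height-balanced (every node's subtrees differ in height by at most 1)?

Tree (level-order array): [26, 12, 40, 7, 21, 37, 49, 1, None, None, None, 28]
Definition: a tree is height-balanced if, at every node, |h(left) - h(right)| <= 1 (empty subtree has height -1).
Bottom-up per-node check:
  node 1: h_left=-1, h_right=-1, diff=0 [OK], height=0
  node 7: h_left=0, h_right=-1, diff=1 [OK], height=1
  node 21: h_left=-1, h_right=-1, diff=0 [OK], height=0
  node 12: h_left=1, h_right=0, diff=1 [OK], height=2
  node 28: h_left=-1, h_right=-1, diff=0 [OK], height=0
  node 37: h_left=0, h_right=-1, diff=1 [OK], height=1
  node 49: h_left=-1, h_right=-1, diff=0 [OK], height=0
  node 40: h_left=1, h_right=0, diff=1 [OK], height=2
  node 26: h_left=2, h_right=2, diff=0 [OK], height=3
All nodes satisfy the balance condition.
Result: Balanced
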